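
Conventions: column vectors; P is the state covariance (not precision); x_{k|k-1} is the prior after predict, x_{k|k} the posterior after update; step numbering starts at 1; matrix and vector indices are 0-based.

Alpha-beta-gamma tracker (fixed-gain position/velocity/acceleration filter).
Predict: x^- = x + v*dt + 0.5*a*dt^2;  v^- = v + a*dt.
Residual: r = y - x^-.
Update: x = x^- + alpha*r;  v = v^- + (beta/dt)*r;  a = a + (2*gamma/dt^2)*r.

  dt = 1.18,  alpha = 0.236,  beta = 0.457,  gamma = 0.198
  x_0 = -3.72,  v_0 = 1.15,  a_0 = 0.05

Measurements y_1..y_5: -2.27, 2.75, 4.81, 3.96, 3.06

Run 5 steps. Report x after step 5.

step 1: x_pred=-2.3282  r=0.0582  x^+=-2.3145  v^+=1.2315  a^+=0.0665
step 2: x_pred=-0.8149  r=3.5649  x^+=0.0264  v^+=2.6907  a^+=1.0804
step 3: x_pred=3.9536  r=0.8564  x^+=4.1557  v^+=4.2973  a^+=1.3240
step 4: x_pred=10.1483  r=-6.1883  x^+=8.6878  v^+=3.4629  a^+=-0.4360
step 5: x_pred=12.4705  r=-9.4105  x^+=10.2496  v^+=-0.6961  a^+=-3.1123

x_post = 10.2496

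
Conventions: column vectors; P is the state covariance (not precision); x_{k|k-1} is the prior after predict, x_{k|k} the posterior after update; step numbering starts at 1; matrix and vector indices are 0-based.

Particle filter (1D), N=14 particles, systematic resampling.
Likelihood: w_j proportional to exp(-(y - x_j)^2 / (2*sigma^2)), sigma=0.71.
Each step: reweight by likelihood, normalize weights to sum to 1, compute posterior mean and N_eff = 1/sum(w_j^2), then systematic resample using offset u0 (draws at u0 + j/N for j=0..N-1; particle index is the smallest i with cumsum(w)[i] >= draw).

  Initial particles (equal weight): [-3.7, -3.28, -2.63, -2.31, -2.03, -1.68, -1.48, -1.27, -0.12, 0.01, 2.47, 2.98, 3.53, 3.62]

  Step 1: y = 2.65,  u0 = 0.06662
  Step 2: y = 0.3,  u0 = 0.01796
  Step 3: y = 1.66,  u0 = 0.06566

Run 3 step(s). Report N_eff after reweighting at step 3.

step 1: w=[0.0000, 0.0000, 0.0000, 0.0000, 0.0000, 0.0000, 0.0000, 0.0000, 0.0002, 0.0004, 0.3554, 0.3294, 0.1703, 0.1443]  mean=2.9831  Neff=3.5128  idx=[10, 10, 10, 10, 10, 11, 11, 11, 11, 12, 12, 12, 13, 13]
step 2: w=[0.1866, 0.1866, 0.1866, 0.1866, 0.1866, 0.0161, 0.0161, 0.0161, 0.0161, 0.0006, 0.0006, 0.0006, 0.0004, 0.0004]  mean=2.5056  Neff=5.7080  idx=[0, 0, 0, 1, 1, 2, 2, 2, 3, 3, 3, 4, 4, 5]
step 3: w=[0.0750, 0.0750, 0.0750, 0.0750, 0.0750, 0.0750, 0.0750, 0.0750, 0.0750, 0.0750, 0.0750, 0.0750, 0.0750, 0.0255]  mean=2.4830  Neff=13.5688  idx=[0, 1, 2, 3, 4, 5, 6, 7, 8, 9, 10, 11, 12, 13]

N_eff = 13.5688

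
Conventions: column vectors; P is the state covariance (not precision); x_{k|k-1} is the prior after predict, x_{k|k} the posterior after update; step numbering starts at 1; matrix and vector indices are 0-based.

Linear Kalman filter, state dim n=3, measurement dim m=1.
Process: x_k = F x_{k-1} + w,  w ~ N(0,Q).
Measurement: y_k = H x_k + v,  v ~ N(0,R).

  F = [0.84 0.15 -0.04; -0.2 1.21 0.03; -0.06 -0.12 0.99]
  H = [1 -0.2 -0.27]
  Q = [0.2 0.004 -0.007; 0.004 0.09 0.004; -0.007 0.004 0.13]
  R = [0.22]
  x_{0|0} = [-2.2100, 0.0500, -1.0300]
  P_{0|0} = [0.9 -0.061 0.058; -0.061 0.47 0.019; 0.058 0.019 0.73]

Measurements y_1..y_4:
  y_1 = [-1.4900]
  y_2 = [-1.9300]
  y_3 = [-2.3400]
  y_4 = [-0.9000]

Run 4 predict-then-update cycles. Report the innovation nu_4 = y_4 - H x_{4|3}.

innov = [0.7158]

step 1: x^-=[-1.8077, 0.4716, -0.8931]  P^-=[0.8273 -0.1218 -0.0317; -0.1218 0.8450 -0.0177; -0.0317 -0.0177 0.8432]  S=[1.2065]  K=[0.7130; -0.2371; -0.2121]  nu=[0.1709]  x^+=[-1.6859, 0.4311, -0.9293]  P^+=[0.2140 0.0821 0.1507; 0.0821 0.7772 -0.0784; 0.1507 -0.0784 0.7889]
step 2: x^-=[-1.3143, 0.8309, -0.8706]  P^-=[0.3812 0.1976 0.0416; 0.1976 1.1899 -0.2105; 0.0416 -0.2105 0.9171]  S=[0.5914]  K=[0.5588; 0.0278; -0.2771]  nu=[-0.6846]  x^+=[-1.6968, 0.8118, -0.6809]  P^+=[0.1966 0.1884 0.1332; 0.1884 1.1894 -0.2060; 0.1332 -0.2060 0.8717]
step 3: x^-=[-1.2763, 1.3013, -0.6697]  P^-=[0.4079 0.3851 -0.0140; 0.3851 1.7323 -0.4222; -0.0140 -0.4222 1.0380]  S=[0.5807]  K=[0.5762; 0.2628; -0.3613]  nu=[-0.9843]  x^+=[-1.8434, 1.0426, -0.3141]  P^+=[0.2151 0.2972 0.1069; 0.2972 1.6922 -0.3671; 0.1069 -0.3671 0.9622]
step 4: x^-=[-1.3795, 1.6208, -0.3255]  P^-=[0.4635 0.5866 -0.0862; 0.5866 2.4053 -0.6847; -0.0862 -0.6847 1.1770]  S=[0.6034]  K=[0.6122; 0.4814; -0.4425]  nu=[0.7158]  x^+=[-0.9413, 1.9653, -0.6422]  P^+=[0.2373 0.4088 0.0773; 0.4088 2.2655 -0.5562; 0.0773 -0.5562 1.0588]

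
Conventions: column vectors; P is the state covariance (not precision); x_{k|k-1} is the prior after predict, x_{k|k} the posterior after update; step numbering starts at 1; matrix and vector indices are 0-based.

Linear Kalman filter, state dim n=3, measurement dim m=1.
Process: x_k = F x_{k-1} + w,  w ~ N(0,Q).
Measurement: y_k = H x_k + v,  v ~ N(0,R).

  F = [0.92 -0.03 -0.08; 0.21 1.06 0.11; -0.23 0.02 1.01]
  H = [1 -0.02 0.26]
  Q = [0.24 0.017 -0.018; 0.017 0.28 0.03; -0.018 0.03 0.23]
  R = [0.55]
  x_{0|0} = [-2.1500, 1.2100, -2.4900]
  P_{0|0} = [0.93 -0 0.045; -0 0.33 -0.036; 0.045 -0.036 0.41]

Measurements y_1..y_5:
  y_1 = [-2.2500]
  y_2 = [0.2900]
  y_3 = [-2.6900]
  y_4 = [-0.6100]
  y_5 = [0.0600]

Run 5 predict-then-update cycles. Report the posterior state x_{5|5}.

step 1: x^-=[-1.8151, 0.5572, -1.9962]  P^-=[1.0233 0.1895 -0.2043; 0.1895 0.6904 0.0074; -0.2043 0.0074 0.6752]  S=[1.5053]  K=[0.6420; 0.1180; -0.0192]  nu=[0.0953]  x^+=[-1.7539, 0.5684, -1.9980]  P^+=[0.4029 0.0755 -0.1858; 0.0755 0.6695 0.0108; -0.1858 0.0108 0.6747]
step 2: x^-=[-1.4708, 0.0144, -1.6032]  P^-=[0.6092 0.1241 -0.3326; 0.1241 1.0857 0.0585; -0.3326 0.0585 1.0258]  S=[1.0504]  K=[0.4952; 0.1120; -0.0639]  nu=[2.1780]  x^+=[-0.3922, 0.2583, -1.7423]  P^+=[0.3515 0.0659 -0.2994; 0.0659 1.0725 0.0660; -0.2994 0.0660 1.0216]
step 3: x^-=[-0.2292, -0.0002, -1.6644]  P^-=[0.5858 0.0746 -0.4597; 0.0746 1.5439 0.1484; -0.4597 0.1484 1.4323]  S=[0.9897]  K=[0.4696; 0.0831; -0.0912]  nu=[-2.0280]  x^+=[-1.1817, -0.1688, -1.4793]  P^+=[0.3675 0.0359 -0.4173; 0.0359 1.5370 0.1559; -0.4173 0.1559 1.4240]
step 4: x^-=[-0.9637, -0.5898, -1.2257]  P^-=[0.6218 0.0125 -0.6113; 0.0125 2.0735 0.2837; -0.6113 0.2837 1.9026]  S=[0.9799]  K=[0.4721; 0.0457; -0.1248]  nu=[0.6606]  x^+=[-0.6519, -0.5596, -1.3081]  P^+=[0.4034 -0.0087 -0.5535; -0.0087 2.0715 0.2893; -0.5535 0.2893 1.8873]
step 5: x^-=[-0.4783, -0.8740, -1.1825]  P^-=[0.6787 -0.0682 -0.7911; -0.0682 2.6861 0.4731; -0.7911 0.4731 2.4464]  S=[0.9816]  K=[0.4833; 0.0012; -0.1676]  nu=[0.8282]  x^+=[-0.0780, -0.8730, -1.3213]  P^+=[0.4494 -0.0687 -0.7116; -0.0687 2.6861 0.4733; -0.7116 0.4733 2.4188]

x_post = [-0.0780, -0.8730, -1.3213]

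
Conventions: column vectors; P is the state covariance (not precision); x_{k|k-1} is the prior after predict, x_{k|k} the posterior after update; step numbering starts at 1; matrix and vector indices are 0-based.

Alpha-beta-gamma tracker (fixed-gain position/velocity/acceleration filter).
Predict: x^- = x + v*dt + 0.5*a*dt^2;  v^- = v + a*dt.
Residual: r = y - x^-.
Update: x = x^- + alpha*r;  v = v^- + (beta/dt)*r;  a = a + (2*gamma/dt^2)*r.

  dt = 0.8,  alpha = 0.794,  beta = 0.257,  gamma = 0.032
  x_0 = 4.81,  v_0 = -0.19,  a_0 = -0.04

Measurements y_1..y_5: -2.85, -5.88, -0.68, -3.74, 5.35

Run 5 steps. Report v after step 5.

step 1: x_pred=4.6452  r=-7.4952  x^+=-1.3060  v^+=-2.6298  a^+=-0.7895
step 2: x_pred=-3.6625  r=-2.2175  x^+=-5.4232  v^+=-3.9738  a^+=-1.0113
step 3: x_pred=-8.9259  r=8.2459  x^+=-2.3786  v^+=-2.1339  a^+=-0.1867
step 4: x_pred=-4.1455  r=0.4055  x^+=-3.8235  v^+=-2.1529  a^+=-0.1461
step 5: x_pred=-5.5926  r=10.9426  x^+=3.0958  v^+=1.2455  a^+=0.9481

v_post = 1.2455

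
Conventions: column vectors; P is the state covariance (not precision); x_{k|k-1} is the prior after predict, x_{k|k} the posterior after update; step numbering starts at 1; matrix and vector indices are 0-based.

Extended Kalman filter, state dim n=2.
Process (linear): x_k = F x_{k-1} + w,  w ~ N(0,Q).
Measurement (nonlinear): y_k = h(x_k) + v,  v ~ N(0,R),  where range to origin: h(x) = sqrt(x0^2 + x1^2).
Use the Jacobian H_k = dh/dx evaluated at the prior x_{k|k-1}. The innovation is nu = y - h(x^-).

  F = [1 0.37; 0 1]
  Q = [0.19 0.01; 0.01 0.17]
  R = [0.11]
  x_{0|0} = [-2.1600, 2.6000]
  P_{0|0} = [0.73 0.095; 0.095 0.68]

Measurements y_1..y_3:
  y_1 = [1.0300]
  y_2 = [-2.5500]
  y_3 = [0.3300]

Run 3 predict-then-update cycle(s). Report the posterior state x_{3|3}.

x_post = [-0.5556, -1.1871]

step 1: x^-=[-1.1980, 2.6000]  P^-=[1.0834 0.3566; 0.3566 0.8500]  H_jac=[-0.4185 0.9082]  S=[0.7298]  K=[-0.1775; 0.8533]  nu=[-1.8327]  x^+=[-0.8728, 1.0361]  P^+=[1.0604 0.4671; 0.4671 0.3186]
step 2: x^-=[-0.4894, 1.0361]  P^-=[1.6397 0.5950; 0.5950 0.4886]  H_jac=[-0.4271 0.9042]  S=[0.3490]  K=[-0.4652; 0.5376]  nu=[-3.6959]  x^+=[1.2299, -0.9510]  P^+=[1.5642 0.6823; 0.6823 0.3877]
step 3: x^-=[0.8780, -0.9510]  P^-=[2.3121 0.8357; 0.8357 0.5577]  H_jac=[0.6784 -0.7347]  S=[0.6420]  K=[1.4867; 0.2448]  nu=[-0.9643]  x^+=[-0.5556, -1.1871]  P^+=[0.8931 0.6020; 0.6020 0.5192]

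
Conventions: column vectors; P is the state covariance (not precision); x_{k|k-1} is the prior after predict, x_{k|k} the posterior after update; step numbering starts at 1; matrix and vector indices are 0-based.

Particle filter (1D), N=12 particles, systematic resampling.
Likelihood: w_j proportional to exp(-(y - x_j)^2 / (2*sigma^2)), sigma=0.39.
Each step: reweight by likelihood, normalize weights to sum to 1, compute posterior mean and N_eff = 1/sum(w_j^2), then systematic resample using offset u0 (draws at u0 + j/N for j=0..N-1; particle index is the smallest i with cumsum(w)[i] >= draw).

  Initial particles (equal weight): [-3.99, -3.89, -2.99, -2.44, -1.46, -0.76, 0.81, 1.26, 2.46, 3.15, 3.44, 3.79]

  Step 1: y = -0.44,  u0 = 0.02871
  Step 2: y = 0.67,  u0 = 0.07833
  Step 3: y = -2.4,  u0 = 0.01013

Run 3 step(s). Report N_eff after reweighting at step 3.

N_eff = 12.0000

step 1: w=[0.0000, 0.0000, 0.0000, 0.0000, 0.0434, 0.9486, 0.0078, 0.0001, 0.0000, 0.0000, 0.0000, 0.0000]  mean=-0.7780  Neff=1.1088  idx=[4, 5, 5, 5, 5, 5, 5, 5, 5, 5, 5, 5]
step 2: w=[0.0000, 0.0909, 0.0909, 0.0909, 0.0909, 0.0909, 0.0909, 0.0909, 0.0909, 0.0909, 0.0909, 0.0909]  mean=-0.7600  Neff=11.0006  idx=[1, 2, 3, 4, 5, 6, 7, 8, 9, 10, 11, 11]
step 3: w=[0.0833, 0.0833, 0.0833, 0.0833, 0.0833, 0.0833, 0.0833, 0.0833, 0.0833, 0.0833, 0.0833, 0.0833]  mean=-0.7600  Neff=12.0000  idx=[0, 1, 2, 3, 4, 5, 6, 7, 8, 9, 10, 11]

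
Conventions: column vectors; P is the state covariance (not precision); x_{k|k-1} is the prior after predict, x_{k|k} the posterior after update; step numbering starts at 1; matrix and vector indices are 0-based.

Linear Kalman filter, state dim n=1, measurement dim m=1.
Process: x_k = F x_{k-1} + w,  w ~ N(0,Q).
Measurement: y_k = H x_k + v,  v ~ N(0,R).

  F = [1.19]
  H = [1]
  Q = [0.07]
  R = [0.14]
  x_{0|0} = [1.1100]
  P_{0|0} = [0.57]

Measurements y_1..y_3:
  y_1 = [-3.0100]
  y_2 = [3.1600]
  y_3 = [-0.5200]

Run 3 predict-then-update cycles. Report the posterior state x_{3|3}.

step 1: x^-=[1.3209]  P^-=[0.8772]  S=[1.0172]  K=[0.8624]  nu=[-4.3309]  x^+=[-2.4139]  P^+=[0.1207]
step 2: x^-=[-2.8726]  P^-=[0.2410]  S=[0.3810]  K=[0.6325]  nu=[6.0326]  x^+=[0.9431]  P^+=[0.0886]
step 3: x^-=[1.1223]  P^-=[0.1954]  S=[0.3354]  K=[0.5826]  nu=[-1.6423]  x^+=[0.1655]  P^+=[0.0816]

x_post = [0.1655]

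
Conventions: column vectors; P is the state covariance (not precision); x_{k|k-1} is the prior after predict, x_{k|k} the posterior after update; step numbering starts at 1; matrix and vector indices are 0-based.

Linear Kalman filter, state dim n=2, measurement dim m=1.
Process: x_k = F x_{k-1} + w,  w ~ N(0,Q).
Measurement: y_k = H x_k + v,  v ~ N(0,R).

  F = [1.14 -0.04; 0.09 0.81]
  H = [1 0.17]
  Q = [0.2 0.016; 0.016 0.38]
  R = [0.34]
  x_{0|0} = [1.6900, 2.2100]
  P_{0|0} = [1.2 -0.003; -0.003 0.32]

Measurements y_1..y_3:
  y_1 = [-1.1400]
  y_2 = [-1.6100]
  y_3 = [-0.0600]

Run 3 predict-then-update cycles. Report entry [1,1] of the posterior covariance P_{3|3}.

P_post[1,1] = 0.8474

step 1: x^-=[1.8382, 1.9422]  P^-=[1.7603 0.1260; 0.1260 0.5992]  S=[2.1605]  K=[0.8247; 0.1055]  nu=[-3.3084]  x^+=[-0.8902, 1.5933]  P^+=[0.2909 -0.0619; -0.0619 0.5752]
step 2: x^-=[-1.0786, 1.2104]  P^-=[0.5847 -0.0297; -0.0297 0.7507]  S=[0.9362]  K=[0.6191; 0.1045]  nu=[-0.7372]  x^+=[-1.5349, 1.1334]  P^+=[0.2258 -0.0903; -0.0903 0.7405]
step 3: x^-=[-1.7952, 0.7799]  P^-=[0.5029 -0.0679; -0.0679 0.8545]  S=[0.8445]  K=[0.5818; 0.0916]  nu=[1.6026]  x^+=[-0.8627, 0.9267]  P^+=[0.2170 -0.1129; -0.1129 0.8474]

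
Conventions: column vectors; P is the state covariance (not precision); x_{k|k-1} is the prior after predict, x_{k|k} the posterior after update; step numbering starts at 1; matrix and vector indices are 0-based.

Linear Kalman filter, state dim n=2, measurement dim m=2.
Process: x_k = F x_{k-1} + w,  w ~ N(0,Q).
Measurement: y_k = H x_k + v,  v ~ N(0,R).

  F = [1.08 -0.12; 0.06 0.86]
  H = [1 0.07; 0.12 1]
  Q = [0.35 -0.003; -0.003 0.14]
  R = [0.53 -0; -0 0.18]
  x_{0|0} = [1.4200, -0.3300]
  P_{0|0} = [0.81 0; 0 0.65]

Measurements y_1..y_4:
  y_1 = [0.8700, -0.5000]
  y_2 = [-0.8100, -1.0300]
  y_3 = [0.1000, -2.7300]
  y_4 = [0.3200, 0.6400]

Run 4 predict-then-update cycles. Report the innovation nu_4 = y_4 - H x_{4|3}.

step 1: x^-=[1.5732, -0.1986]  P^-=[1.3041 -0.0176; -0.0176 0.6237]  S=[1.8347 0.1824; 0.1824 0.8182]  K=[0.7090 0.0117; -0.0627 0.7736]  nu=[-0.6893, -0.4902]  x^+=[1.0788, -0.5346]  P^+=[0.3788 -0.0433; -0.0433 0.1445]
step 2: x^-=[1.2292, -0.3950]  P^-=[0.8051 -0.0333; -0.0333 0.2437]  S=[1.3317 0.0801; 0.0801 0.4273]  K=[0.6007 0.0356; -0.0465 0.5697]  nu=[-2.0116, -0.7825]  x^+=[-0.0070, -0.7473]  P^+=[0.3206 -0.0321; -0.0321 0.1064]
step 3: x^-=[0.0821, -0.6431]  P^-=[0.7338 -0.0228; -0.0228 0.2165]  S=[1.2617 0.0803; 0.0803 0.4016]  K=[0.5774 0.0472; -0.0404 0.5404]  nu=[0.0629, -2.0967]  x^+=[0.0195, -1.7787]  P^+=[0.3080 -0.0285; -0.0285 0.1007]
step 4: x^-=[0.2345, -1.5286]  P^-=[0.7181 -0.0197; -0.0197 0.2126]  S=[1.2464 0.0812; 0.0812 0.3983]  K=[0.5717 0.0504; -0.0388 0.5359]  nu=[0.1925, 2.1404]  x^+=[0.4524, -0.3890]  P^+=[0.3050 -0.0275; -0.0275 0.0998]

innov = [0.1925, 2.1404]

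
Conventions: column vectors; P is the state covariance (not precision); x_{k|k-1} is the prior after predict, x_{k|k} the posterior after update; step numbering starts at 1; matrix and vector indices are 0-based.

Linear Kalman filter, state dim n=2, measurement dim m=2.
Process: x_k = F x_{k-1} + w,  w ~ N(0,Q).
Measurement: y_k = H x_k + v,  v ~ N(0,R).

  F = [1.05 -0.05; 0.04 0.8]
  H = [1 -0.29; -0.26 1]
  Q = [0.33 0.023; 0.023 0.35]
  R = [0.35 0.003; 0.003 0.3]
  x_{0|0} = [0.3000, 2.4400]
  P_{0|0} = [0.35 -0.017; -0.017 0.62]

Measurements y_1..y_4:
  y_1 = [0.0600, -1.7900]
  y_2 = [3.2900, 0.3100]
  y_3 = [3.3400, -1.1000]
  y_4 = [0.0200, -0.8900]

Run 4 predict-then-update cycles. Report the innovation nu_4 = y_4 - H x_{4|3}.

step 1: x^-=[0.1930, 1.9640]  P^-=[0.7192 -0.0013; -0.0013 0.7463]  S=[1.1328 -0.4019; -0.4019 1.0956]  K=[0.6602 0.0702; 0.0569 0.7024]  nu=[0.4366, -3.7038]  x^+=[0.2210, -0.6126]  P^+=[0.2574 0.0900; 0.0900 0.2343]
step 2: x^-=[0.2627, -0.4812]  P^-=[0.6049 0.0998; 0.0998 0.5061]  S=[0.9395 -0.1937; -0.1937 0.7951]  K=[0.6297 0.0812; 0.0785 0.6230]  nu=[2.8877, 0.8595]  x^+=[2.1509, 0.2809]  P^+=[0.2469 0.0904; 0.0904 0.2106]
step 3: x^-=[2.2444, 0.3107]  P^-=[0.5932 0.1007; 0.1007 0.4910]  S=[0.9261 -0.1853; -0.1853 0.7787]  K=[0.6250 0.0800; 0.0782 0.6155]  nu=[1.1857, -0.8272]  x^+=[2.9193, -0.1057]  P^+=[0.2450 0.0896; 0.0896 0.2082]
step 4: x^-=[3.0706, 0.0322]  P^-=[0.5912 0.1000; 0.1000 0.4894]  S=[0.9243 -0.1851; -0.1851 0.7773]  K=[0.6241 0.0795; 0.0777 0.6146]  nu=[-3.0412, -0.1239]  x^+=[1.1626, -0.2803]  P^+=[0.2446 0.0893; 0.0893 0.2078]

innov = [-3.0412, -0.1239]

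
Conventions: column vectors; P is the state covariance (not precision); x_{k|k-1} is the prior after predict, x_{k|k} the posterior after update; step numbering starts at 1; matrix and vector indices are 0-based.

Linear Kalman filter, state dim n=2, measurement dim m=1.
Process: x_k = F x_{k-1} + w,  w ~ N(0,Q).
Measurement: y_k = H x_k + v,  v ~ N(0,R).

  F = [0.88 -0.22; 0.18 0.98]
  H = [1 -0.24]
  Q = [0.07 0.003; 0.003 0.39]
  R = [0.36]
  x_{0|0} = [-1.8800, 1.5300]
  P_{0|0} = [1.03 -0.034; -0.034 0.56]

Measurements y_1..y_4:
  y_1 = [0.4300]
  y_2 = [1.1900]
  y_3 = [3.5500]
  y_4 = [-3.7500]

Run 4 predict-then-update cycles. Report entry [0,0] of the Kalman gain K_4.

step 1: x^-=[-1.9910, 1.1610]  P^-=[0.9079 0.0174; 0.0174 0.9492]  S=[1.3142]  K=[0.6877; -0.1601]  nu=[2.6996]  x^+=[-0.1346, 0.7289]  P^+=[0.2865 0.1621; 0.1621 0.9155]
step 2: x^-=[-0.2788, 0.6901]  P^-=[0.2734 -0.0156; -0.0156 1.3357]  S=[0.7178]  K=[0.3861; -0.4684]  nu=[1.6344]  x^+=[0.3522, -0.0755]  P^+=[0.1664 0.1142; 0.1142 1.1783]
step 3: x^-=[0.3265, -0.0106]  P^-=[0.2117 -0.1307; -0.1307 1.5673]  S=[0.7247]  K=[0.3354; -0.6994]  nu=[3.2209]  x^+=[1.4068, -2.2634]  P^+=[0.1302 0.0393; 0.0393 1.2127]
step 4: x^-=[1.7359, -1.9649]  P^-=[0.2143 -0.2055; -0.2055 1.5728]  S=[0.7635]  K=[0.3453; -0.7636]  nu=[-5.9575]  x^+=[-0.3210, 2.5840]  P^+=[0.1233 -0.0043; -0.0043 1.1276]

K[0,0] = 0.3453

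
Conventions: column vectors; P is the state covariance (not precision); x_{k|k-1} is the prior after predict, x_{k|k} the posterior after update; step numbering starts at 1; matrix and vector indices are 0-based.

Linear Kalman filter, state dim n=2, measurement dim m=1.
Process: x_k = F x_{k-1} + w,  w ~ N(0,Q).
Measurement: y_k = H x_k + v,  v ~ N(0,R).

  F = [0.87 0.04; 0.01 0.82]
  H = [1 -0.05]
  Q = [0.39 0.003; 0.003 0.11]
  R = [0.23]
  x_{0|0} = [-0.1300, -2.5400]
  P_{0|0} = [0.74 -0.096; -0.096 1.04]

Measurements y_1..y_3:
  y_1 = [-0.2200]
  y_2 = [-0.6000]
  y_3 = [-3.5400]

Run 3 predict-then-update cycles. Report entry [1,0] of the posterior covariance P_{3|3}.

P_post[1,0] = 0.0353

step 1: x^-=[-0.2147, -2.0841]  P^-=[0.9451 -0.0250; -0.0250 0.8078]  S=[1.1796]  K=[0.8022; -0.0554]  nu=[-0.1095]  x^+=[-0.3026, -2.0780]  P^+=[0.1859 0.0275; 0.0275 0.8042]
step 2: x^-=[-0.3463, -1.7070]  P^-=[0.5339 0.0506; 0.0506 0.6512]  S=[0.7605]  K=[0.6987; 0.0237]  nu=[-0.3390]  x^+=[-0.5832, -1.7151]  P^+=[0.1626 0.0380; 0.0380 0.6508]
step 3: x^-=[-0.5760, -1.4122]  P^-=[0.5168 0.0529; 0.0529 0.5482]  S=[0.7428]  K=[0.6921; 0.0343]  nu=[-3.0346]  x^+=[-2.6762, -1.5162]  P^+=[0.1609 0.0353; 0.0353 0.5473]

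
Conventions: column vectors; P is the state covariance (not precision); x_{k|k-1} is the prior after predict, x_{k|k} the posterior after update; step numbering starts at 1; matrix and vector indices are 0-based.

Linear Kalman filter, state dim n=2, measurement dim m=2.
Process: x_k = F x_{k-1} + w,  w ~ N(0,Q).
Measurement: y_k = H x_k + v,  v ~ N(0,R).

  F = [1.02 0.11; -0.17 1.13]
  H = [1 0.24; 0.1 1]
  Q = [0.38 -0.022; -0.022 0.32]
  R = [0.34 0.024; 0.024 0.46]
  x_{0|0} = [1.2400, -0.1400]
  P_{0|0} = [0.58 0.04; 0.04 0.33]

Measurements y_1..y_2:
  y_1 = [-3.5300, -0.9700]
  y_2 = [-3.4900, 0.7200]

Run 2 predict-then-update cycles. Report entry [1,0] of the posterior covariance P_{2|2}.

P_post[1,0] = -0.0628

step 1: x^-=[1.2494, -0.3690]  P^-=[0.9964 -0.0362; -0.0362 0.7428]  S=[1.3618 0.2648; 0.2648 1.2055]  K=[0.7470 -0.1115; -0.0156 0.6166]  nu=[-4.6908, -0.7259]  x^+=[-2.1736, -0.7435]  P^+=[0.2657 -0.0599; -0.0599 0.2892]
step 2: x^-=[-2.2989, -0.4706]  P^-=[0.6465 -0.1001; -0.1001 0.7200]  S=[0.9799 0.1590; 0.1590 1.1665]  K=[0.6546 -0.1196; -0.0251 0.6121]  nu=[-1.0782, 1.4205]  x^+=[-3.1745, 0.4259]  P^+=[0.2348 -0.0628; -0.0628 0.2872]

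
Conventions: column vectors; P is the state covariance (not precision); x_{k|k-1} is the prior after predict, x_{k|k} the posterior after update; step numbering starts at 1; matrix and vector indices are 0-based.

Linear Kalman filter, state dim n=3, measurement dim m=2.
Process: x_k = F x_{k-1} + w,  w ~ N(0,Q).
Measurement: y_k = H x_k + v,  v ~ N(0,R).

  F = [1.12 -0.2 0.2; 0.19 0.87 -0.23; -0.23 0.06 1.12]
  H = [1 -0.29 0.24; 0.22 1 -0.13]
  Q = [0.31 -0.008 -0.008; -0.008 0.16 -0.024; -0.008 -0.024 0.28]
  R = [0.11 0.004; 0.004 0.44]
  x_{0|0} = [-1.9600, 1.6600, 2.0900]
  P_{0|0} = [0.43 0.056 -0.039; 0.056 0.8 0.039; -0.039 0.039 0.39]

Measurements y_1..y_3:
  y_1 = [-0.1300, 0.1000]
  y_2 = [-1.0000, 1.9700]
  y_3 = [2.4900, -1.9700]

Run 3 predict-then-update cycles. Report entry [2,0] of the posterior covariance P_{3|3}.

P_post[2,0] = -0.2250

step 1: x^-=[-2.1092, 0.5911, 2.8912]  P^-=[0.8513 -0.0041 -0.0901; -0.0041 0.8080 -0.0850; -0.0901 -0.0850 0.8186]  S=[1.0474 -0.0890; -0.0890 1.3285]  K=[0.8104 0.2010; -0.1958 0.6027; 0.1122 -0.1515]  nu=[1.4567, 0.3488]  x^+=[-0.8586, 0.5160, 3.0019]  P^+=[0.1388 0.0412 -0.1538; 0.0412 0.2642 0.0680; -0.1538 0.0680 0.7719]
step 2: x^-=[-0.4644, -0.4046, 3.5906]  P^-=[0.4328 0.0273 -0.0696; 0.0273 0.4057 -0.1984; -0.0696 -0.1984 1.3439]  S=[0.6326 -0.0845; -0.0845 0.9569]  K=[0.6714 0.1968; -0.1588 0.4431; 0.4417 -0.3669]  nu=[-1.5146, 2.9436]  x^+=[-0.9021, 1.1404, 1.8414]  P^+=[0.1328 0.0338 -0.2016; 0.0338 0.1899 0.0230; -0.2016 0.0230 1.0642]
step 3: x^-=[-0.8701, 0.3972, 2.3383]  P^-=[0.4195 0.0193 -0.0508; 0.0193 0.3844 -0.3319; -0.0508 -0.3319 1.7286]  S=[0.6720 -0.1393; -0.1393 0.9716]  K=[0.6421 0.2137; -0.1686 0.4203; 0.5812 -0.5010]  nu=[2.9141, -1.8718]  x^+=[0.6009, -0.8807, 4.9696]  P^+=[0.1363 0.0374 -0.2250; 0.0374 0.1740 -0.0157; -0.2250 -0.0157 1.1766]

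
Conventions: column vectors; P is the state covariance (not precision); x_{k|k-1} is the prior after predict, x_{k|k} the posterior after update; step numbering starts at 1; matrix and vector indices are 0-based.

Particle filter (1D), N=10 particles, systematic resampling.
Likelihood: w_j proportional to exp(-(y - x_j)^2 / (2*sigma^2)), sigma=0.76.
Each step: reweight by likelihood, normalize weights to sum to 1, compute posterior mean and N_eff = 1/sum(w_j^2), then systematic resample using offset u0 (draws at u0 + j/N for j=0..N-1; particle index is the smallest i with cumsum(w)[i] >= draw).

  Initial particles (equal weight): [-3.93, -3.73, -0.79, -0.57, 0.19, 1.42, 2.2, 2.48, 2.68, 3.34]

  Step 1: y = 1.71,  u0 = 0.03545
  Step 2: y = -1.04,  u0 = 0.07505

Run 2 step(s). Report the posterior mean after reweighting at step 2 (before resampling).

step 1: w=[0.0000, 0.0000, 0.0015, 0.0037, 0.0446, 0.3064, 0.2677, 0.1972, 0.1459, 0.0330]  mean=2.0198  Neff=4.3703  idx=[4, 5, 5, 5, 6, 6, 7, 7, 8, 8]
step 2: w=[0.9434, 0.0186, 0.0186, 0.0186, 0.0004, 0.0004, 0.0001, 0.0001, 0.0000, 0.0000]  mean=0.2605  Neff=1.1224  idx=[0, 0, 0, 0, 0, 0, 0, 0, 0, 2]

post_mean = 0.2605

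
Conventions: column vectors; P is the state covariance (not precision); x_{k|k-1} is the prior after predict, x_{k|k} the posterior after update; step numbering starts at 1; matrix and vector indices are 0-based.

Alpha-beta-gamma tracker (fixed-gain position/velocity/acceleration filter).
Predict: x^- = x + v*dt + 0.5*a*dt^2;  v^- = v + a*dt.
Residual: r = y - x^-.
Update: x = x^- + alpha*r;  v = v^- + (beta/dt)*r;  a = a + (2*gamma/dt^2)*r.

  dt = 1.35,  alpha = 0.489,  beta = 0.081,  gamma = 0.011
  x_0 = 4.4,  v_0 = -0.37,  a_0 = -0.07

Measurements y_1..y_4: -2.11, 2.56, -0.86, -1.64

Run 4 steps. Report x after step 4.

x_post = -1.8165

step 1: x_pred=3.8367  r=-5.9467  x^+=0.9288  v^+=-0.8213  a^+=-0.1418
step 2: x_pred=-0.3092  r=2.8692  x^+=1.0938  v^+=-0.8406  a^+=-0.1071
step 3: x_pred=-0.1386  r=-0.7214  x^+=-0.4913  v^+=-1.0285  a^+=-0.1159
step 4: x_pred=-1.9854  r=0.3454  x^+=-1.8165  v^+=-1.1642  a^+=-0.1117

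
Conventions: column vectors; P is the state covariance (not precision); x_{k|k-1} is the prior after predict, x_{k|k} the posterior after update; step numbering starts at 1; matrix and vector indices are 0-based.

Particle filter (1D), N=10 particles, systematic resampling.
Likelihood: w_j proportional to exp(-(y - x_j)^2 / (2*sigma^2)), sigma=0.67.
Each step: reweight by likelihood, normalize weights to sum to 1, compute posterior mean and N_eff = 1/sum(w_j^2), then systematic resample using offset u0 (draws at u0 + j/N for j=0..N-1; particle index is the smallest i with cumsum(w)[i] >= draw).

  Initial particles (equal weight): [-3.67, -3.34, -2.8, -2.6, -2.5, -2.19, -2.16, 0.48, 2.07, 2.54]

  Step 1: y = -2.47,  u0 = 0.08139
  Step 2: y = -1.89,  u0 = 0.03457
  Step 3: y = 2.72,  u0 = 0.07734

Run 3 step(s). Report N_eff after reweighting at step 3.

N_eff = 5.9471

step 1: w=[0.0379, 0.0810, 0.1667, 0.1847, 0.1880, 0.1725, 0.1691, 0.0000, 0.0000, 0.0000]  mean=-2.5698  Neff=6.1111  idx=[1, 2, 2, 3, 4, 4, 5, 5, 6, 6]
step 2: w=[0.0149, 0.0618, 0.0618, 0.0886, 0.1027, 0.1027, 0.1405, 0.1405, 0.1433, 0.1433]  mean=-2.3739  Neff=8.5228  idx=[1, 2, 4, 5, 6, 6, 7, 8, 8, 9]
step 3: w=[0.0001, 0.0001, 0.0042, 0.0042, 0.1384, 0.1384, 0.1384, 0.1920, 0.1920, 0.1920]  mean=-2.1755  Neff=5.9471  idx=[4, 5, 5, 6, 7, 7, 8, 8, 9, 9]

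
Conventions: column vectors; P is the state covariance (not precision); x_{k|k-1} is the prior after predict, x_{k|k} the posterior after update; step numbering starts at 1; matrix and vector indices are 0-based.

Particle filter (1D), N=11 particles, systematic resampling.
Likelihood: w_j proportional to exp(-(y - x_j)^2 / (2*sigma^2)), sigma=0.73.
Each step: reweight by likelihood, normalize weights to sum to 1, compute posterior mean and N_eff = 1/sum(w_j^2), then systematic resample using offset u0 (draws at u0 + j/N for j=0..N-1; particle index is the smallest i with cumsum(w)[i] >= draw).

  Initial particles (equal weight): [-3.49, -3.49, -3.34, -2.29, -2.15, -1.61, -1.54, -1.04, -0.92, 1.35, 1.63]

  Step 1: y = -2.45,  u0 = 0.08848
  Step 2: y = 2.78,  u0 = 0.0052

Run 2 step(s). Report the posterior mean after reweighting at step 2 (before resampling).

step 1: w=[0.0836, 0.0836, 0.1096, 0.2251, 0.2119, 0.1189, 0.1060, 0.0357, 0.0256, 0.0000, 0.0000]  mean=-2.3359  Neff=6.7180  idx=[1, 2, 2, 3, 3, 4, 4, 5, 5, 6, 8]
step 2: w=[0.0000, 0.0000, 0.0000, 0.0000, 0.0000, 0.0000, 0.0000, 0.0052, 0.0052, 0.0092, 0.9802]  mean=-0.9331  Neff=1.0406  idx=[7, 10, 10, 10, 10, 10, 10, 10, 10, 10, 10]

post_mean = -0.9331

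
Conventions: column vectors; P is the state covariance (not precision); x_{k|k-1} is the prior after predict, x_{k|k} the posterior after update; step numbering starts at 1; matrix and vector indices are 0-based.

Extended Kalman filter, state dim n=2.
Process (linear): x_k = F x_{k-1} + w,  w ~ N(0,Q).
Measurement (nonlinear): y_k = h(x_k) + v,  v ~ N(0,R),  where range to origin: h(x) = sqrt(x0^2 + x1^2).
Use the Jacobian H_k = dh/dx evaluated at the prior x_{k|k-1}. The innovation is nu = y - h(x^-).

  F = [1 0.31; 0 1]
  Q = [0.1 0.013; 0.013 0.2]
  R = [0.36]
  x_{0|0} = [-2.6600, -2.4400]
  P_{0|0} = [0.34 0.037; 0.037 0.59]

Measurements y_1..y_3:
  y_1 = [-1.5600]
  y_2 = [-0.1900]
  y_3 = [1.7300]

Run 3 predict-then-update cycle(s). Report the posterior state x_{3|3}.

step 1: x^-=[-3.4164, -2.4400]  P^-=[0.5196 0.2329; 0.2329 0.7900]  H_jac=[-0.8138 -0.5812]  S=[1.1913]  K=[-0.4686; -0.5445]  nu=[-5.7583]  x^+=[-0.7181, 0.6955]  P^+=[0.2581 -0.0711; -0.0711 0.4368]
step 2: x^-=[-0.5025, 0.6955]  P^-=[0.3560 0.0773; 0.0773 0.6368]  H_jac=[-0.5856 0.8106]  S=[0.8270]  K=[-0.1763; 0.5693]  nu=[-1.0480]  x^+=[-0.3178, 0.0988]  P^+=[0.3303 0.1603; 0.1603 0.3687]
step 3: x^-=[-0.2871, 0.0988]  P^-=[0.5651 0.2876; 0.2876 0.5687]  H_jac=[-0.9456 0.3254]  S=[0.7485]  K=[-0.5889; -0.1161]  nu=[1.4263]  x^+=[-1.1271, -0.0668]  P^+=[0.3056 0.2365; 0.2365 0.5586]

x_post = [-1.1271, -0.0668]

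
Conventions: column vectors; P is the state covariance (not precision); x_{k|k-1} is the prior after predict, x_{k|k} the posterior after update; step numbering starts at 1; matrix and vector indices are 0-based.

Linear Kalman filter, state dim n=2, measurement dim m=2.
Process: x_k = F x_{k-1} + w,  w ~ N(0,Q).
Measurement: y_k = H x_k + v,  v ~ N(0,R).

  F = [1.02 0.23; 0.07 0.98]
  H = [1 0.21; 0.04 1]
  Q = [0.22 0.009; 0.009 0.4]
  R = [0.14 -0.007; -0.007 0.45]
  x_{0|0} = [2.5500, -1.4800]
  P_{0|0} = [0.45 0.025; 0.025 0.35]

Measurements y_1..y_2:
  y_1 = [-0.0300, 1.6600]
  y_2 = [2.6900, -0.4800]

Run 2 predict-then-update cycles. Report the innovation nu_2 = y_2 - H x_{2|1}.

innov = [2.1938, -0.6927]

step 1: x^-=[2.2606, -1.2719]  P^-=[0.7184 0.1454; 0.1454 0.7418]  S=[0.9522 0.3241; 0.3241 1.2046]  K=[0.8117 -0.0738; 0.1156 0.5895]  nu=[-2.0235, 2.8415]  x^+=[0.4083, 0.1693]  P^+=[0.1234 -0.0438; -0.0438 0.2662]
step 2: x^-=[0.4554, 0.1945]  P^-=[0.3419 0.0333; 0.0333 0.6503]  S=[0.5245 0.1768; 0.1768 1.1035]  K=[0.6879 -0.0677; 0.1319 0.5694]  nu=[2.1938, -0.6927]  x^+=[2.0113, 0.0894]  P^+=[0.1051 -0.0395; -0.0395 0.2569]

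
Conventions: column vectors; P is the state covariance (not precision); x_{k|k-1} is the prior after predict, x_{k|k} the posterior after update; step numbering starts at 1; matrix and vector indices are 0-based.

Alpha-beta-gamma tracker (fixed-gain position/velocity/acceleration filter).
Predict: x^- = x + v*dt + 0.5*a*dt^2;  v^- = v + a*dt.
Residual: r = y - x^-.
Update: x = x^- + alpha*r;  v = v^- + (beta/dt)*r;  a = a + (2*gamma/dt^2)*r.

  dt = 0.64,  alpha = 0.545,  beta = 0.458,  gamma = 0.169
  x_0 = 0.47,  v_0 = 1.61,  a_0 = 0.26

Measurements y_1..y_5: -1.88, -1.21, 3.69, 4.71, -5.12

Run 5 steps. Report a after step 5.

a_post = -5.1621

step 1: x_pred=1.5536  r=-3.4336  x^+=-0.3177  v^+=-0.6808  a^+=-2.5734
step 2: x_pred=-1.2804  r=0.0704  x^+=-1.2421  v^+=-2.2774  a^+=-2.5153
step 3: x_pred=-3.2147  r=6.9047  x^+=0.5484  v^+=1.0540  a^+=3.1824
step 4: x_pred=1.8747  r=2.8353  x^+=3.4199  v^+=5.1198  a^+=5.5221
step 5: x_pred=7.8275  r=-12.9475  x^+=0.7711  v^+=-0.6116  a^+=-5.1621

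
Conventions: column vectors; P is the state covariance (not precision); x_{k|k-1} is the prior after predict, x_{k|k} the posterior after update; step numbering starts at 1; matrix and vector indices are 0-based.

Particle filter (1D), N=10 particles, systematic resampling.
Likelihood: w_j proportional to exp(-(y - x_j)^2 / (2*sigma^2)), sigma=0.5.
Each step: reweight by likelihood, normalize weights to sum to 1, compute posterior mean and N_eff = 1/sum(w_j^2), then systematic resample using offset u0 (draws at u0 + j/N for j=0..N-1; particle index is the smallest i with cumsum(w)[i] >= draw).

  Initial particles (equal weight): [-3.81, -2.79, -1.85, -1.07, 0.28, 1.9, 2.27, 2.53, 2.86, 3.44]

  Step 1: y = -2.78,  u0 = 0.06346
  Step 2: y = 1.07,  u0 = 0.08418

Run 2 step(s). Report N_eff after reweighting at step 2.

step 1: w=[0.0922, 0.7692, 0.1364, 0.0022, 0.0000, 0.0000, 0.0000, 0.0000, 0.0000, 0.0000]  mean=-2.7520  Neff=1.6162  idx=[0, 1, 1, 1, 1, 1, 1, 1, 2, 2]
step 2: w=[0.0000, 0.0000, 0.0000, 0.0000, 0.0000, 0.0000, 0.0000, 0.0000, 0.5000, 0.5000]  mean=-1.8500  Neff=2.0000  idx=[8, 8, 8, 8, 8, 9, 9, 9, 9, 9]

N_eff = 2.0000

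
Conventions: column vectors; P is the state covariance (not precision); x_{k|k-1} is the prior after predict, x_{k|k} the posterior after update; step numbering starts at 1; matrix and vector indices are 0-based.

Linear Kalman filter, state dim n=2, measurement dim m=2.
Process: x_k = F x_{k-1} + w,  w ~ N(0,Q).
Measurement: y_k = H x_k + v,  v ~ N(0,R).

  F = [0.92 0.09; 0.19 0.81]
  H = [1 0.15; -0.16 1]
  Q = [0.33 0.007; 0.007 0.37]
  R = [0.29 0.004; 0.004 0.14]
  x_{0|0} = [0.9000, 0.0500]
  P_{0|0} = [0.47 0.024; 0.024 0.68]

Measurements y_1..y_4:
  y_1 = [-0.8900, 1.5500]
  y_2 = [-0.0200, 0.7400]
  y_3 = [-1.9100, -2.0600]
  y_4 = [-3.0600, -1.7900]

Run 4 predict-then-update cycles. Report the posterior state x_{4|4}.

step 1: x^-=[0.8325, 0.2115]  P^-=[0.7373 0.1570; 0.1570 0.8405]  S=[1.0933 0.1654; 0.1654 0.9491]  K=[0.7084 -0.0823; 0.1325 0.8360]  nu=[-1.7542, 1.4717]  x^+=[-0.5312, 1.2094]  P^+=[0.2016 0.0236; 0.0236 0.1213]
step 2: x^-=[-0.3798, 0.8787]  P^-=[0.5055 0.0690; 0.0690 0.4641]  S=[0.8266 0.0601; 0.0601 0.5950]  K=[0.6301 -0.0836; 0.1132 0.7501]  nu=[0.2280, -0.1995]  x^+=[-0.2195, 0.7549]  P^+=[0.1795 0.0195; 0.0195 0.1086]
step 3: x^-=[-0.1340, 0.5698]  P^-=[0.4860 0.0612; 0.0612 0.4537]  S=[0.8046 0.0540; 0.0540 0.5866]  K=[0.6212 -0.0855; 0.1105 0.7466]  nu=[-1.8615, -2.6512]  x^+=[-1.0638, -1.6154]  P^+=[0.1770 0.0188; 0.0188 0.1080]
step 4: x^-=[-1.1240, -1.5106]  P^-=[0.4838 0.0602; 0.0602 0.4530]  S=[0.8020 0.0533; 0.0533 0.5862]  K=[0.6202 -0.0858; 0.1102 0.7464]  nu=[-1.7094, -0.4592]  x^+=[-2.1447, -2.0417]  P^+=[0.1767 0.0187; 0.0187 0.1079]

x_post = [-2.1447, -2.0417]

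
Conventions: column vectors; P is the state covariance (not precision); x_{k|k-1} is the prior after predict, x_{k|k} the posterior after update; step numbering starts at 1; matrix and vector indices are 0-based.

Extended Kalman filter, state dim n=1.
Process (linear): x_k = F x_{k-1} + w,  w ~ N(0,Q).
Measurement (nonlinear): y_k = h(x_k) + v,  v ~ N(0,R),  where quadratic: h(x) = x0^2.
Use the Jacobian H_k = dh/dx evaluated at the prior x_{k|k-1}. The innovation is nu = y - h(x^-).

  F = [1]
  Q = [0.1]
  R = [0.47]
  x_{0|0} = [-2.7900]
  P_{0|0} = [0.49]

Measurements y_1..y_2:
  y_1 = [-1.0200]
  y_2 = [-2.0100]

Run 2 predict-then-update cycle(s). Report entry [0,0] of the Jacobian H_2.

H_jac[0,0] = -2.5031

step 1: x^-=[-2.7900]  P^-=[0.5900]  H_jac=[-5.5800]  S=[18.8405]  K=[-0.1747]  nu=[-8.8041]  x^+=[-1.2516]  P^+=[0.0147]
step 2: x^-=[-1.2516]  P^-=[0.1147]  H_jac=[-2.5031]  S=[1.1888]  K=[-0.2416]  nu=[-3.5764]  x^+=[-0.3877]  P^+=[0.0454]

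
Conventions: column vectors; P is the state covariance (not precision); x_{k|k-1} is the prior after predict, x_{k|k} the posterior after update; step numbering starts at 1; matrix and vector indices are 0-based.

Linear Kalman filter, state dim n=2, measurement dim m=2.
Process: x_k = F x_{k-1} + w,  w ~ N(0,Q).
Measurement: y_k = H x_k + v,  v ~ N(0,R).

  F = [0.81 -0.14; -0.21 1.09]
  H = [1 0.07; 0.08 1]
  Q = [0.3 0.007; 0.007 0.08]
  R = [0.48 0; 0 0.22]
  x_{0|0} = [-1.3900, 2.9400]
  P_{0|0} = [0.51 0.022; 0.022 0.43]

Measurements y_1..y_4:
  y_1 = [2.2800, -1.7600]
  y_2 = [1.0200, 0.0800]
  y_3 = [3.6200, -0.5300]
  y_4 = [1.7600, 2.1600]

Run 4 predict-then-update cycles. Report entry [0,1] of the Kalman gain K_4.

K[0,1] = -0.0699

step 1: x^-=[-1.5375, 3.4965]  P^-=[0.6380 -0.1253; -0.1253 0.6033]  S=[1.1035 -0.0327; -0.0327 0.8073]  K=[0.5682 -0.0689; -0.0535 0.7327]  nu=[3.5727, -5.1335]  x^+=[0.8466, -0.4561]  P^+=[0.2754 -0.0372; -0.0372 0.1642]
step 2: x^-=[0.7496, -0.6749]  P^-=[0.4923 -0.0988; -0.0988 0.3042]  S=[0.9600 -0.0387; -0.0387 0.5116]  K=[0.5025 -0.0782; -0.0576 0.5749]  nu=[0.3177, 0.6949]  x^+=[0.8549, -0.2937]  P^+=[0.2438 -0.0367; -0.0367 0.1294]
step 3: x^-=[0.7336, -0.4996]  P^-=[0.4708 -0.0877; -0.0877 0.2613]  S=[0.9398 -0.0322; -0.0322 0.4703]  K=[0.4919 -0.0727; -0.0554 0.5369]  nu=[2.9214, -0.0890]  x^+=[2.1772, -0.7094]  P^+=[0.2386 -0.0351; -0.0351 0.1209]
step 4: x^-=[1.8628, -1.2304]  P^-=[0.4669 -0.0840; -0.0840 0.2503]  S=[0.9363 -0.0296; -0.0296 0.4598]  K=[0.4901 -0.0699; -0.0544 0.5261]  nu=[-0.0167, 3.2414]  x^+=[1.6279, 0.4759]  P^+=[0.2377 -0.0344; -0.0344 0.1185]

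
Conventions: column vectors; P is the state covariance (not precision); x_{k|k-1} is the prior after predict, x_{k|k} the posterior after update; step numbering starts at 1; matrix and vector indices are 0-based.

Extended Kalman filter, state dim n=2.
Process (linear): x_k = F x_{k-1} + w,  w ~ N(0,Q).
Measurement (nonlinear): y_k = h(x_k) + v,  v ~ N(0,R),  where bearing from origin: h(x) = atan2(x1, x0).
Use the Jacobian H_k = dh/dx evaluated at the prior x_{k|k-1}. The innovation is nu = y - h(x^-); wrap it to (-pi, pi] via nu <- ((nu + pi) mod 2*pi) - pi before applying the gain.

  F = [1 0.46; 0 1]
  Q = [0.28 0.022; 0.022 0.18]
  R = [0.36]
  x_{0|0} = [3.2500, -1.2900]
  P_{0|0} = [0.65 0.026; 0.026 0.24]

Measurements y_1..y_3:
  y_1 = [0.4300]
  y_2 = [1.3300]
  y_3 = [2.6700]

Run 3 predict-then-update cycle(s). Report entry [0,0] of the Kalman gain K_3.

step 1: x^-=[2.6566, -1.2900]  P^-=[1.0047 0.1584; 0.1584 0.4200]  H_jac=[0.1479 0.3046]  S=[0.4352]  K=[0.4523; 0.3478]  nu=[0.8820]  x^+=[3.0556, -0.9832]  P^+=[0.9157 0.0899; 0.0899 0.3674]
step 2: x^-=[2.6033, -0.9832]  P^-=[1.3561 0.2809; 0.2809 0.5474]  H_jac=[0.1270 0.3362]  S=[0.4677]  K=[0.5701; 0.4697]  nu=[1.6911]  x^+=[3.5674, -0.1889]  P^+=[1.2041 0.1557; 0.1557 0.4442]
step 3: x^-=[3.4804, -0.1889]  P^-=[1.7214 0.3820; 0.3820 0.6242]  H_jac=[0.0156 0.2865]  S=[0.4150]  K=[0.3282; 0.4451]  nu=[2.7242]  x^+=[4.3745, 1.0237]  P^+=[1.6767 0.3214; 0.3214 0.5419]

K[0,0] = 0.3282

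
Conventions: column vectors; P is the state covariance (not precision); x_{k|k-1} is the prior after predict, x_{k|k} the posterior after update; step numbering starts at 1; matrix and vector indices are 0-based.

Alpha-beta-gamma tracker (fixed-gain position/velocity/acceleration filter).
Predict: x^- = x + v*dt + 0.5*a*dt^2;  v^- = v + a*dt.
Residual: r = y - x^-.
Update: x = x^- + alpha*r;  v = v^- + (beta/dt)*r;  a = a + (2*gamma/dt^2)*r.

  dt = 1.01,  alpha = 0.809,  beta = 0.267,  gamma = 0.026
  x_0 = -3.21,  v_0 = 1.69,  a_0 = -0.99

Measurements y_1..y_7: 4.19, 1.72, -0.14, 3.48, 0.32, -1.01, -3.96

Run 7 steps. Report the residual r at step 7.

step 1: x_pred=-2.0080  r=6.1980  x^+=3.0062  v^+=2.3286  a^+=-0.6741
step 2: x_pred=5.0143  r=-3.2943  x^+=2.3492  v^+=0.7769  a^+=-0.8420
step 3: x_pred=2.7045  r=-2.8445  x^+=0.4033  v^+=-0.8254  a^+=-0.9870
step 4: x_pred=-0.9338  r=4.4138  x^+=2.6370  v^+=-0.6554  a^+=-0.7620
step 5: x_pred=1.5863  r=-1.2663  x^+=0.5619  v^+=-1.7598  a^+=-0.8265
step 6: x_pred=-1.6371  r=0.6271  x^+=-1.1298  v^+=-2.4288  a^+=-0.7946
step 7: x_pred=-3.9882  r=0.0282  x^+=-3.9654  v^+=-3.2239  a^+=-0.7931

resid = 0.0282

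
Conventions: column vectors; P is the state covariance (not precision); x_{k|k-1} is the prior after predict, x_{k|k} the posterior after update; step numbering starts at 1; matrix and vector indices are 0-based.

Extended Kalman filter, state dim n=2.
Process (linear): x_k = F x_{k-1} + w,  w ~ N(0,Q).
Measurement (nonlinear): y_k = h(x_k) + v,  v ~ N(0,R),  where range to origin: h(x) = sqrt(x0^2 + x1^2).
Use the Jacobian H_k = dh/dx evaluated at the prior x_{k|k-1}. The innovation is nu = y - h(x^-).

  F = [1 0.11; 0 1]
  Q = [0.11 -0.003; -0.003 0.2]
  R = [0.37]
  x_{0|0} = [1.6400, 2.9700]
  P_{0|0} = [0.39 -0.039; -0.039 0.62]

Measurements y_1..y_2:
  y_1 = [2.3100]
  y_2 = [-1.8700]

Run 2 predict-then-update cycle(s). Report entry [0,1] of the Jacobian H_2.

H_jac[0,1] = 0.7594

step 1: x^-=[1.9667, 2.9700]  P^-=[0.4989 0.0262; 0.0262 0.8200]  H_jac=[0.5521 0.8338]  S=[1.1162]  K=[0.2663; 0.6254]  nu=[-1.2521]  x^+=[1.6332, 2.1869]  P^+=[0.4197 -0.1597; -0.1597 0.3833]
step 2: x^-=[1.8738, 2.1869]  P^-=[0.4992 -0.1206; -0.1206 0.5833]  H_jac=[0.6507 0.7594]  S=[0.7986]  K=[0.2921; 0.4565]  nu=[-4.7498]  x^+=[0.4864, 0.0188]  P^+=[0.4311 -0.2271; -0.2271 0.4170]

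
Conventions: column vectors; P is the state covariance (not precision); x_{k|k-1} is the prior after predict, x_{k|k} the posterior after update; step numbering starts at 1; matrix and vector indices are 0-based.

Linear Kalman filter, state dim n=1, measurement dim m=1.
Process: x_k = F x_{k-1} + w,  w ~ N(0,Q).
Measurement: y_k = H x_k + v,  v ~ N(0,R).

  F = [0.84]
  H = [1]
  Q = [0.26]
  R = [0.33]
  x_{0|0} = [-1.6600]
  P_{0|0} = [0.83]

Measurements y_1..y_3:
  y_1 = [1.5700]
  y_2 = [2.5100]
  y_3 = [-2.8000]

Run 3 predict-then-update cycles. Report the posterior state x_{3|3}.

x_post = [-0.8711]

step 1: x^-=[-1.3944]  P^-=[0.8456]  S=[1.1756]  K=[0.7193]  nu=[2.9644]  x^+=[0.7379]  P^+=[0.2374]
step 2: x^-=[0.6198]  P^-=[0.4275]  S=[0.7575]  K=[0.5643]  nu=[1.8902]  x^+=[1.6866]  P^+=[0.1862]
step 3: x^-=[1.4167]  P^-=[0.3914]  S=[0.7214]  K=[0.5426]  nu=[-4.2167]  x^+=[-0.8711]  P^+=[0.1790]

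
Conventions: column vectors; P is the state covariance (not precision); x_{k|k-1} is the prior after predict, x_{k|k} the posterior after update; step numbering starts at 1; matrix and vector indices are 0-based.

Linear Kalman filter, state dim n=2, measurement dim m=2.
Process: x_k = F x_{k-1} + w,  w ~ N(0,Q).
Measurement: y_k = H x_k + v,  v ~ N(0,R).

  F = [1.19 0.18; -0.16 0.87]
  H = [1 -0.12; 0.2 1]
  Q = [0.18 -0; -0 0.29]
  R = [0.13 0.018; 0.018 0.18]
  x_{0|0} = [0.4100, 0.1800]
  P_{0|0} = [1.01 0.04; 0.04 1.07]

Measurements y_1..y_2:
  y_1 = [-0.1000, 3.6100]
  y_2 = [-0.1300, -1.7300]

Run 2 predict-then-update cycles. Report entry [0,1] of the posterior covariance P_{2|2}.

step 1: x^-=[0.5203, 0.0910]  P^-=[1.6621 0.0155; 0.0155 1.1146]  S=[1.8044 0.2318; 0.2318 1.3673]  K=[0.9072 0.1007; -0.1743 0.8470]  nu=[-0.6094, 3.4149]  x^+=[0.3113, 3.0898]  P^+=[0.1210 0.0103; 0.0103 0.1473]
step 2: x^-=[0.9266, 2.6383]  P^-=[0.3605 0.0104; 0.0104 0.4017]  S=[0.4938 0.0520; 0.0520 0.6003]  K=[0.7196 0.0750; -0.1488 0.6856]  nu=[-0.7400, -4.5536]  x^+=[0.0525, -0.3733]  P^+=[0.0958 0.0073; 0.0073 0.1193]

P_post[0,1] = 0.0073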